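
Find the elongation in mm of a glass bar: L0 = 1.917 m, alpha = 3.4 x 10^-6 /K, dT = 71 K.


Thermal expansion formula: dL = alpha * L0 * dT
  dL = (3.4 x 10^-6) * 1.917 * 71 = 0.00046276 m
Convert to mm: 0.00046276 * 1000 = 0.4628 mm

0.4628 mm


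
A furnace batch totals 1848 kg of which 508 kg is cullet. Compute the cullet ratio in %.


Cullet ratio = (cullet mass / total batch mass) * 100
  Ratio = 508 / 1848 * 100 = 27.49%

27.49%


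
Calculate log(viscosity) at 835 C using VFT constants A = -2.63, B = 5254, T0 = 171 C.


VFT equation: log(eta) = A + B / (T - T0)
  T - T0 = 835 - 171 = 664
  B / (T - T0) = 5254 / 664 = 7.913
  log(eta) = -2.63 + 7.913 = 5.283

5.283


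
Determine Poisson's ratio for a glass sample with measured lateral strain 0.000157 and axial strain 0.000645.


Poisson's ratio: nu = lateral strain / axial strain
  nu = 0.000157 / 0.000645 = 0.2434

0.2434


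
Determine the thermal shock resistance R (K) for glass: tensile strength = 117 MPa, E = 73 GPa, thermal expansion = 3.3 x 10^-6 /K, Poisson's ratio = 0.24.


Thermal shock resistance: R = sigma * (1 - nu) / (E * alpha)
  Numerator = 117 * (1 - 0.24) = 88.92
  Denominator = 73 * 1000 * (3.3 x 10^-6) = 0.2409
  R = 88.92 / 0.2409 = 369.1 K

369.1 K


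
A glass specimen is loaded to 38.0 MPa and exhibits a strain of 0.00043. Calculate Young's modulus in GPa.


Young's modulus: E = stress / strain
  E = 38.0 MPa / 0.00043 = 88372.09 MPa
Convert to GPa: 88372.09 / 1000 = 88.37 GPa

88.37 GPa


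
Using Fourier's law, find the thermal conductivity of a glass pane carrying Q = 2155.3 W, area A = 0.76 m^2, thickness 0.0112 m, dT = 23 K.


Fourier's law rearranged: k = Q * t / (A * dT)
  Numerator = 2155.3 * 0.0112 = 24.13936
  Denominator = 0.76 * 23 = 17.48
  k = 24.13936 / 17.48 = 1.381 W/mK

1.381 W/mK


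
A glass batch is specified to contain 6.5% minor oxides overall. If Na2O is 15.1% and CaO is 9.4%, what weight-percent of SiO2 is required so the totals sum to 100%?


Known pieces sum to 100%:
  SiO2 = 100 - (others + Na2O + CaO)
  SiO2 = 100 - (6.5 + 15.1 + 9.4) = 69.0%

69.0%


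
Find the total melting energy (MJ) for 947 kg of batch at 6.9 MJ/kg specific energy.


Total energy = mass * specific energy
  E = 947 * 6.9 = 6534.3 MJ

6534.3 MJ


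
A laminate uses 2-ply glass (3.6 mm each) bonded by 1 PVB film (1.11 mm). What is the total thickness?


Total thickness = glass contribution + PVB contribution
  Glass: 2 * 3.6 = 7.2 mm
  PVB: 1 * 1.11 = 1.11 mm
  Total = 7.2 + 1.11 = 8.31 mm

8.31 mm


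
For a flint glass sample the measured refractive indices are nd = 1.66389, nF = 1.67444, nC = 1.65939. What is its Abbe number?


Abbe number formula: Vd = (nd - 1) / (nF - nC)
  nd - 1 = 1.66389 - 1 = 0.66389
  nF - nC = 1.67444 - 1.65939 = 0.01505
  Vd = 0.66389 / 0.01505 = 44.11

44.11


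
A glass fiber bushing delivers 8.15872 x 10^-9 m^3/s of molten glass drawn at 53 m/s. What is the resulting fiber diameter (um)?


Cross-sectional area from continuity:
  A = Q / v = 8.15872 x 10^-9 / 53 = 1.539381 x 10^-10 m^2
Diameter from circular cross-section:
  d = sqrt(4A / pi) * 10^6 (m -> um)
  d = sqrt(4 * 1.539381 x 10^-10 / pi) * 10^6 = 14.0 um

14.0 um


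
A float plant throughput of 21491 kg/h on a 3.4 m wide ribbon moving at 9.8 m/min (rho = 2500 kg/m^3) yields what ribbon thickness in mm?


Ribbon cross-section from mass balance:
  Volume rate = throughput / density = 21491 / 2500 = 8.5964 m^3/h
  thickness = volume rate / (speed * 60 * width), i.e.
  thickness = throughput / (60 * speed * width * density) * 1000
  thickness = 21491 / (60 * 9.8 * 3.4 * 2500) * 1000 = 4.3 mm

4.3 mm


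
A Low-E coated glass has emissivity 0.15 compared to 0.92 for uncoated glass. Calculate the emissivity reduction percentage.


Percentage reduction = (1 - coated/uncoated) * 100
  Ratio = 0.15 / 0.92 = 0.163
  Reduction = (1 - 0.163) * 100 = 83.7%

83.7%


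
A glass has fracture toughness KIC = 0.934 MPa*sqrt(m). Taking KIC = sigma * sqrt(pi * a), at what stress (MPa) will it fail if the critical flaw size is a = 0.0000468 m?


Rearrange KIC = sigma * sqrt(pi * a):
  sigma = KIC / sqrt(pi * a)
  sqrt(pi * 0.0000468) = 0.012125
  sigma = 0.934 / 0.012125 = 77.03 MPa

77.03 MPa


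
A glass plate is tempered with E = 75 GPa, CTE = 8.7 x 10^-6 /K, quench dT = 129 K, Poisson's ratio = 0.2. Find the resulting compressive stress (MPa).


Tempering stress: sigma = E * alpha * dT / (1 - nu)
  E (MPa) = 75 * 1000 = 75000
  Numerator = 75000 * (8.7 x 10^-6) * 129 = 84.1725
  Denominator = 1 - 0.2 = 0.8
  sigma = 84.1725 / 0.8 = 105.2 MPa

105.2 MPa


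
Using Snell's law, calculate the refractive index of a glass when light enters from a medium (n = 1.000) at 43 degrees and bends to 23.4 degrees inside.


Apply Snell's law: n1 * sin(theta1) = n2 * sin(theta2)
  n2 = n1 * sin(theta1) / sin(theta2)
  sin(43) = 0.681998
  sin(23.4) = 0.397148
  n2 = 1.000 * 0.681998 / 0.397148 = 1.7172

1.7172


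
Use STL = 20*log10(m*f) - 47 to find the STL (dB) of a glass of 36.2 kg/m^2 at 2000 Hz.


Mass law: STL = 20 * log10(m * f) - 47
  m * f = 36.2 * 2000 = 72400
  log10(72400) = 4.85974
  STL = 20 * 4.85974 - 47 = 97.1948 - 47 = 50.2 dB

50.2 dB


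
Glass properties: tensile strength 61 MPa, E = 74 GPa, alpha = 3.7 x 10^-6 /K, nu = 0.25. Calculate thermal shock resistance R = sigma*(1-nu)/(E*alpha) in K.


Thermal shock resistance: R = sigma * (1 - nu) / (E * alpha)
  Numerator = 61 * (1 - 0.25) = 45.75
  Denominator = 74 * 1000 * (3.7 x 10^-6) = 0.2738
  R = 45.75 / 0.2738 = 167.1 K

167.1 K


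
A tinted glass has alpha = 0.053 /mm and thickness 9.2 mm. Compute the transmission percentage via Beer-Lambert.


Beer-Lambert law: T = exp(-alpha * thickness)
  exponent = -0.053 * 9.2 = -0.4876
  T = exp(-0.4876) = 0.6141
  Percentage = 0.6141 * 100 = 61.41%

61.41%


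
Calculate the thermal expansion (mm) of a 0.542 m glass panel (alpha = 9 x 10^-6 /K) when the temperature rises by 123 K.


Thermal expansion formula: dL = alpha * L0 * dT
  dL = (9 x 10^-6) * 0.542 * 123 = 0.00059999 m
Convert to mm: 0.00059999 * 1000 = 0.6 mm

0.6 mm


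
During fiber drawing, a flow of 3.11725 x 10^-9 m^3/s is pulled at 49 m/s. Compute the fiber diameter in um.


Cross-sectional area from continuity:
  A = Q / v = 3.11725 x 10^-9 / 49 = 6.361735 x 10^-11 m^2
Diameter from circular cross-section:
  d = sqrt(4A / pi) * 10^6 (m -> um)
  d = sqrt(4 * 6.361735 x 10^-11 / pi) * 10^6 = 9.0 um

9.0 um


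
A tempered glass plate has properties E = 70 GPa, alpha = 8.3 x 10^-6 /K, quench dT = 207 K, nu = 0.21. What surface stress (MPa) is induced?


Tempering stress: sigma = E * alpha * dT / (1 - nu)
  E (MPa) = 70 * 1000 = 70000
  Numerator = 70000 * (8.3 x 10^-6) * 207 = 120.267
  Denominator = 1 - 0.21 = 0.79
  sigma = 120.267 / 0.79 = 152.2 MPa

152.2 MPa


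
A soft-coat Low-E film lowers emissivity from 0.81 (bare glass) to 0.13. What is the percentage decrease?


Percentage reduction = (1 - coated/uncoated) * 100
  Ratio = 0.13 / 0.81 = 0.1605
  Reduction = (1 - 0.1605) * 100 = 84.0%

84.0%


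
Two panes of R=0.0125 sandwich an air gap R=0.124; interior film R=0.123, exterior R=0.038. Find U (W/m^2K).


Total thermal resistance (series):
  R_total = R_in + R_glass + R_air + R_glass + R_out
  R_total = 0.123 + 0.0125 + 0.124 + 0.0125 + 0.038 = 0.31 m^2K/W
U-value = 1 / R_total = 1 / 0.31 = 3.226 W/m^2K

3.226 W/m^2K


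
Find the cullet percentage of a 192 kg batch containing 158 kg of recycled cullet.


Cullet ratio = (cullet mass / total batch mass) * 100
  Ratio = 158 / 192 * 100 = 82.29%

82.29%


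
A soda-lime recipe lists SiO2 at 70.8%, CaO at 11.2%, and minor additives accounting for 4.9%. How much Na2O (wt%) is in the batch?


Pieces sum to 100%:
  Na2O = 100 - (SiO2 + CaO + others)
  Na2O = 100 - (70.8 + 11.2 + 4.9) = 13.1%

13.1%


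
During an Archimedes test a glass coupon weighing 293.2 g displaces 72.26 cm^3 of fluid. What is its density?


Use the definition of density:
  rho = mass / volume
  rho = 293.2 / 72.26 = 4.058 g/cm^3

4.058 g/cm^3


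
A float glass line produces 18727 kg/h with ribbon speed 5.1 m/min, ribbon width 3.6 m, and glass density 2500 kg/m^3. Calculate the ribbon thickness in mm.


Ribbon cross-section from mass balance:
  Volume rate = throughput / density = 18727 / 2500 = 7.4908 m^3/h
  thickness = volume rate / (speed * 60 * width), i.e.
  thickness = throughput / (60 * speed * width * density) * 1000
  thickness = 18727 / (60 * 5.1 * 3.6 * 2500) * 1000 = 6.8 mm

6.8 mm


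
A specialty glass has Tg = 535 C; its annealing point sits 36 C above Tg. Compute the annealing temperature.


The annealing temperature is Tg plus the offset:
  T_anneal = 535 + 36 = 571 C

571 C


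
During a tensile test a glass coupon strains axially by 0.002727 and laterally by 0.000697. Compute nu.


Poisson's ratio: nu = lateral strain / axial strain
  nu = 0.000697 / 0.002727 = 0.2556

0.2556


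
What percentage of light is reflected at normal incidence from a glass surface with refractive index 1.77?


Fresnel reflectance at normal incidence:
  R = ((n - 1)/(n + 1))^2
  (n - 1)/(n + 1) = (1.77 - 1)/(1.77 + 1) = 0.277978
  R = 0.277978^2 = 0.0772718
  R(%) = 0.0772718 * 100 = 7.727%

7.727%


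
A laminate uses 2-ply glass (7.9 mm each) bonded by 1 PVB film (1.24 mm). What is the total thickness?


Total thickness = glass contribution + PVB contribution
  Glass: 2 * 7.9 = 15.8 mm
  PVB: 1 * 1.24 = 1.24 mm
  Total = 15.8 + 1.24 = 17.04 mm

17.04 mm


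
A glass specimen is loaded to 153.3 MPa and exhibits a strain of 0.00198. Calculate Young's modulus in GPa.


Young's modulus: E = stress / strain
  E = 153.3 MPa / 0.00198 = 77424.24 MPa
Convert to GPa: 77424.24 / 1000 = 77.42 GPa

77.42 GPa


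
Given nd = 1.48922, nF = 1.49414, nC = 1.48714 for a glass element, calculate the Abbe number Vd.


Abbe number formula: Vd = (nd - 1) / (nF - nC)
  nd - 1 = 1.48922 - 1 = 0.48922
  nF - nC = 1.49414 - 1.48714 = 0.007
  Vd = 0.48922 / 0.007 = 69.89

69.89


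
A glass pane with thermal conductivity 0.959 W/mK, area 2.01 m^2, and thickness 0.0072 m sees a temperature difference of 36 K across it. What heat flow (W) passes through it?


Fourier's law: Q = k * A * dT / t
  Q = 0.959 * 2.01 * 36 / 0.0072
  Q = 69.39324 / 0.0072 = 9637.9 W

9637.9 W


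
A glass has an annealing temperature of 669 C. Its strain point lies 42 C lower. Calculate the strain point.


Strain point = annealing point - difference:
  T_strain = 669 - 42 = 627 C

627 C


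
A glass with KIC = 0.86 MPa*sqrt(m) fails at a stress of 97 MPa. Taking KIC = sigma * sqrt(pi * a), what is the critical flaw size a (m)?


Rearrange KIC = sigma * sqrt(pi * a):
  sqrt(pi * a) = KIC / sigma
  sqrt(pi * a) = 0.86 / 97 = 0.008866
  a = (KIC / sigma)^2 / pi
  a = 0.008866^2 / pi = 0.000025 m

0.000025 m


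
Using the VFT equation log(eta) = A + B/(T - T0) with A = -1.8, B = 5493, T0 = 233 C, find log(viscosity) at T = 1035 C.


VFT equation: log(eta) = A + B / (T - T0)
  T - T0 = 1035 - 233 = 802
  B / (T - T0) = 5493 / 802 = 6.849
  log(eta) = -1.8 + 6.849 = 5.049

5.049


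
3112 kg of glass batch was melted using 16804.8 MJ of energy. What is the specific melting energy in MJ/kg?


Rearrange E = m * s for s:
  s = E / m
  s = 16804.8 / 3112 = 5.4 MJ/kg

5.4 MJ/kg


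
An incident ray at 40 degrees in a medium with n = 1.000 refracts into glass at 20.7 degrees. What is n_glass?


Apply Snell's law: n1 * sin(theta1) = n2 * sin(theta2)
  n2 = n1 * sin(theta1) / sin(theta2)
  sin(40) = 0.642788
  sin(20.7) = 0.353475
  n2 = 1.000 * 0.642788 / 0.353475 = 1.8185

1.8185


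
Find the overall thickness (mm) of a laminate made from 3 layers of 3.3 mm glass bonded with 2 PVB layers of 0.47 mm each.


Total thickness = glass contribution + PVB contribution
  Glass: 3 * 3.3 = 9.9 mm
  PVB: 2 * 0.47 = 0.94 mm
  Total = 9.9 + 0.94 = 10.84 mm

10.84 mm


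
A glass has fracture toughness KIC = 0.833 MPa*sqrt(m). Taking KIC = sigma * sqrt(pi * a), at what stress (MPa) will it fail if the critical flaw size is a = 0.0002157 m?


Rearrange KIC = sigma * sqrt(pi * a):
  sigma = KIC / sqrt(pi * a)
  sqrt(pi * 0.0002157) = 0.026032
  sigma = 0.833 / 0.026032 = 32.0 MPa

32.0 MPa


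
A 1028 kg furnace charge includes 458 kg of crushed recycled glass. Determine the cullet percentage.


Cullet ratio = (cullet mass / total batch mass) * 100
  Ratio = 458 / 1028 * 100 = 44.55%

44.55%


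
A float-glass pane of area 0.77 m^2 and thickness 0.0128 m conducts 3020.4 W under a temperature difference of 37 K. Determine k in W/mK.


Fourier's law rearranged: k = Q * t / (A * dT)
  Numerator = 3020.4 * 0.0128 = 38.66112
  Denominator = 0.77 * 37 = 28.49
  k = 38.66112 / 28.49 = 1.357 W/mK

1.357 W/mK


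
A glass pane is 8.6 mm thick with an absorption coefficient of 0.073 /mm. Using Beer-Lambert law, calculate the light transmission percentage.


Beer-Lambert law: T = exp(-alpha * thickness)
  exponent = -0.073 * 8.6 = -0.6278
  T = exp(-0.6278) = 0.5338
  Percentage = 0.5338 * 100 = 53.38%

53.38%


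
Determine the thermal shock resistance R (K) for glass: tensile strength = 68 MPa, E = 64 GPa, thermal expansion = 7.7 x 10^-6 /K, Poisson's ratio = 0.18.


Thermal shock resistance: R = sigma * (1 - nu) / (E * alpha)
  Numerator = 68 * (1 - 0.18) = 55.76
  Denominator = 64 * 1000 * (7.7 x 10^-6) = 0.4928
  R = 55.76 / 0.4928 = 113.1 K

113.1 K


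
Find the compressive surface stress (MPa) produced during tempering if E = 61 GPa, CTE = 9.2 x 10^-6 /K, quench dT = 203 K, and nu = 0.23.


Tempering stress: sigma = E * alpha * dT / (1 - nu)
  E (MPa) = 61 * 1000 = 61000
  Numerator = 61000 * (9.2 x 10^-6) * 203 = 113.9236
  Denominator = 1 - 0.23 = 0.77
  sigma = 113.9236 / 0.77 = 148.0 MPa

148.0 MPa


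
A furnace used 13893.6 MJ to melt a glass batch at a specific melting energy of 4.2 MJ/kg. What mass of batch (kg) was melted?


Rearrange E = m * s for m:
  m = E / s
  m = 13893.6 / 4.2 = 3308.0 kg

3308.0 kg


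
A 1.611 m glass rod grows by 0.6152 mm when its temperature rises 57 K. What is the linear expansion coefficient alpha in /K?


Rearrange dL = alpha * L0 * dT for alpha:
  alpha = dL / (L0 * dT)
  alpha = (0.6152 / 1000) / (1.611 * 57) = 0.0000067 /K = 6.7 x 10^-6 /K

6.7 x 10^-6 /K


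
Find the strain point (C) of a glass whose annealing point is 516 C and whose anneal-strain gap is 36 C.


Strain point = annealing point - difference:
  T_strain = 516 - 36 = 480 C

480 C


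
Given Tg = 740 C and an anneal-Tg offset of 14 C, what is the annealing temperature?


The annealing temperature is Tg plus the offset:
  T_anneal = 740 + 14 = 754 C

754 C


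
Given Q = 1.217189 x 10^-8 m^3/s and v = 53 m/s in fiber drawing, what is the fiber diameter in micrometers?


Cross-sectional area from continuity:
  A = Q / v = 1.217189 x 10^-8 / 53 = 2.296583 x 10^-10 m^2
Diameter from circular cross-section:
  d = sqrt(4A / pi) * 10^6 (m -> um)
  d = sqrt(4 * 2.296583 x 10^-10 / pi) * 10^6 = 17.1 um

17.1 um


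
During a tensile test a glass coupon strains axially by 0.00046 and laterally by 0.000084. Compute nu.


Poisson's ratio: nu = lateral strain / axial strain
  nu = 0.000084 / 0.00046 = 0.1826

0.1826


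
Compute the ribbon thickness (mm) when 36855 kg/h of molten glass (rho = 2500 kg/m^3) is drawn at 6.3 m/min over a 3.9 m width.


Ribbon cross-section from mass balance:
  Volume rate = throughput / density = 36855 / 2500 = 14.742 m^3/h
  thickness = volume rate / (speed * 60 * width), i.e.
  thickness = throughput / (60 * speed * width * density) * 1000
  thickness = 36855 / (60 * 6.3 * 3.9 * 2500) * 1000 = 10.0 mm

10.0 mm


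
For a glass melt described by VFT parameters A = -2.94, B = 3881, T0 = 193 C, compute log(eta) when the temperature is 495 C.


VFT equation: log(eta) = A + B / (T - T0)
  T - T0 = 495 - 193 = 302
  B / (T - T0) = 3881 / 302 = 12.851
  log(eta) = -2.94 + 12.851 = 9.911

9.911


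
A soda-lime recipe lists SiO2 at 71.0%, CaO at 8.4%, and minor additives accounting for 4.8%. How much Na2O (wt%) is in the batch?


Pieces sum to 100%:
  Na2O = 100 - (SiO2 + CaO + others)
  Na2O = 100 - (71.0 + 8.4 + 4.8) = 15.8%

15.8%


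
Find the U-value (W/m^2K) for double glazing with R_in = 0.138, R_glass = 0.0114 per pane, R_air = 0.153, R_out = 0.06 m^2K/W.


Total thermal resistance (series):
  R_total = R_in + R_glass + R_air + R_glass + R_out
  R_total = 0.138 + 0.0114 + 0.153 + 0.0114 + 0.06 = 0.3738 m^2K/W
U-value = 1 / R_total = 1 / 0.3738 = 2.675 W/m^2K

2.675 W/m^2K


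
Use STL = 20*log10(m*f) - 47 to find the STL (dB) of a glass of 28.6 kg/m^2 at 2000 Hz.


Mass law: STL = 20 * log10(m * f) - 47
  m * f = 28.6 * 2000 = 57200
  log10(57200) = 4.7574
  STL = 20 * 4.7574 - 47 = 95.148 - 47 = 48.1 dB

48.1 dB


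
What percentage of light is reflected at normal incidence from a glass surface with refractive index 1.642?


Fresnel reflectance at normal incidence:
  R = ((n - 1)/(n + 1))^2
  (n - 1)/(n + 1) = (1.642 - 1)/(1.642 + 1) = 0.242998
  R = 0.242998^2 = 0.059048
  R(%) = 0.059048 * 100 = 5.905%

5.905%


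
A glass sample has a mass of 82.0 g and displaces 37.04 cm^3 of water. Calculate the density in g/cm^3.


Use the definition of density:
  rho = mass / volume
  rho = 82.0 / 37.04 = 2.214 g/cm^3

2.214 g/cm^3


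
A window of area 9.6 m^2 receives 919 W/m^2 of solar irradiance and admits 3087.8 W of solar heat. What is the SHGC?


Rearrange Q = Area * SHGC * Irradiance:
  SHGC = Q / (Area * Irradiance)
  SHGC = 3087.8 / (9.6 * 919) = 0.35

0.35


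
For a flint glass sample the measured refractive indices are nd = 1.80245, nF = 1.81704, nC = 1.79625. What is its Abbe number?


Abbe number formula: Vd = (nd - 1) / (nF - nC)
  nd - 1 = 1.80245 - 1 = 0.80245
  nF - nC = 1.81704 - 1.79625 = 0.02079
  Vd = 0.80245 / 0.02079 = 38.6

38.6


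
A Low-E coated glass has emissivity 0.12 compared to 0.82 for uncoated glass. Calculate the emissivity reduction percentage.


Percentage reduction = (1 - coated/uncoated) * 100
  Ratio = 0.12 / 0.82 = 0.1463
  Reduction = (1 - 0.1463) * 100 = 85.4%

85.4%


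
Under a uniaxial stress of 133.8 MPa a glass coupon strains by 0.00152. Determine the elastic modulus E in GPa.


Young's modulus: E = stress / strain
  E = 133.8 MPa / 0.00152 = 88026.32 MPa
Convert to GPa: 88026.32 / 1000 = 88.03 GPa

88.03 GPa


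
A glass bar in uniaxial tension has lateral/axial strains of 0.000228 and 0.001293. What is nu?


Poisson's ratio: nu = lateral strain / axial strain
  nu = 0.000228 / 0.001293 = 0.1763

0.1763


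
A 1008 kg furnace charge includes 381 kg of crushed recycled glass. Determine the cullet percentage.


Cullet ratio = (cullet mass / total batch mass) * 100
  Ratio = 381 / 1008 * 100 = 37.8%

37.8%


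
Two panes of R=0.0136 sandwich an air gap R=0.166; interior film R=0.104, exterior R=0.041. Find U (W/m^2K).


Total thermal resistance (series):
  R_total = R_in + R_glass + R_air + R_glass + R_out
  R_total = 0.104 + 0.0136 + 0.166 + 0.0136 + 0.041 = 0.3382 m^2K/W
U-value = 1 / R_total = 1 / 0.3382 = 2.957 W/m^2K

2.957 W/m^2K


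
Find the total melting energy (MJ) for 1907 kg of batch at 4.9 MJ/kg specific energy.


Total energy = mass * specific energy
  E = 1907 * 4.9 = 9344.3 MJ

9344.3 MJ


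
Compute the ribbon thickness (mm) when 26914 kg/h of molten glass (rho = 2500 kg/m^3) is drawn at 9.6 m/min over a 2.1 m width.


Ribbon cross-section from mass balance:
  Volume rate = throughput / density = 26914 / 2500 = 10.7656 m^3/h
  thickness = volume rate / (speed * 60 * width), i.e.
  thickness = throughput / (60 * speed * width * density) * 1000
  thickness = 26914 / (60 * 9.6 * 2.1 * 2500) * 1000 = 8.9 mm

8.9 mm


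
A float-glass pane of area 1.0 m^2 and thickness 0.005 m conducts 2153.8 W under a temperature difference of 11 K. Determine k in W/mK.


Fourier's law rearranged: k = Q * t / (A * dT)
  Numerator = 2153.8 * 0.005 = 10.769
  Denominator = 1.0 * 11 = 11.0
  k = 10.769 / 11.0 = 0.979 W/mK

0.979 W/mK


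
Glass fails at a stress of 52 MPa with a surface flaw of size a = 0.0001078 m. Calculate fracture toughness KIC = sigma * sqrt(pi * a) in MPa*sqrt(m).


Fracture toughness: KIC = sigma * sqrt(pi * a)
  pi * a = pi * 0.0001078 = 0.000338664
  sqrt(pi * a) = 0.018403
  KIC = 52 * 0.018403 = 0.957 MPa*sqrt(m)

0.957 MPa*sqrt(m)


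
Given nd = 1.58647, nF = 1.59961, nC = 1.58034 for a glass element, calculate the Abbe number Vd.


Abbe number formula: Vd = (nd - 1) / (nF - nC)
  nd - 1 = 1.58647 - 1 = 0.58647
  nF - nC = 1.59961 - 1.58034 = 0.01927
  Vd = 0.58647 / 0.01927 = 30.43

30.43


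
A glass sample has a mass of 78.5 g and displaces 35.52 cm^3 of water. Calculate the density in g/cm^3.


Use the definition of density:
  rho = mass / volume
  rho = 78.5 / 35.52 = 2.21 g/cm^3

2.21 g/cm^3


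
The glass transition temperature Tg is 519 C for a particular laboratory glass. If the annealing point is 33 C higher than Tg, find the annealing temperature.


The annealing temperature is Tg plus the offset:
  T_anneal = 519 + 33 = 552 C

552 C


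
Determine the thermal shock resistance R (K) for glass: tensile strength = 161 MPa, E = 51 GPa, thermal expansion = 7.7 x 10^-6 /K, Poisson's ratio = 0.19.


Thermal shock resistance: R = sigma * (1 - nu) / (E * alpha)
  Numerator = 161 * (1 - 0.19) = 130.41
  Denominator = 51 * 1000 * (7.7 x 10^-6) = 0.3927
  R = 130.41 / 0.3927 = 332.1 K

332.1 K


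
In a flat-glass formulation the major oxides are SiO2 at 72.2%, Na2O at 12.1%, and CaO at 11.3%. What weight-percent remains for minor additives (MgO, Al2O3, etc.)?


Sum the three major oxides:
  SiO2 + Na2O + CaO = 72.2 + 12.1 + 11.3 = 95.6%
Subtract from 100%:
  Others = 100 - 95.6 = 4.4%

4.4%


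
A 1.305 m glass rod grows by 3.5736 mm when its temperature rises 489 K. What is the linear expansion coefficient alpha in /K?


Rearrange dL = alpha * L0 * dT for alpha:
  alpha = dL / (L0 * dT)
  alpha = (3.5736 / 1000) / (1.305 * 489) = 0.0000056 /K = 5.6 x 10^-6 /K

5.6 x 10^-6 /K


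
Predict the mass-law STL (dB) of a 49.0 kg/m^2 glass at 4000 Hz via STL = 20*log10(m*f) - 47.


Mass law: STL = 20 * log10(m * f) - 47
  m * f = 49.0 * 4000 = 196000
  log10(196000) = 5.29226
  STL = 20 * 5.29226 - 47 = 105.8452 - 47 = 58.8 dB

58.8 dB


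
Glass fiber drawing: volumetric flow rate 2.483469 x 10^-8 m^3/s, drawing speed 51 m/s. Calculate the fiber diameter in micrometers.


Cross-sectional area from continuity:
  A = Q / v = 2.483469 x 10^-8 / 51 = 4.869547 x 10^-10 m^2
Diameter from circular cross-section:
  d = sqrt(4A / pi) * 10^6 (m -> um)
  d = sqrt(4 * 4.869547 x 10^-10 / pi) * 10^6 = 24.9 um

24.9 um


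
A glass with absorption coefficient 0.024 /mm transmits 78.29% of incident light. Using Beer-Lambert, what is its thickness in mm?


Rearrange T = exp(-alpha * thickness):
  thickness = -ln(T) / alpha
  T = 78.29/100 = 0.7829
  ln(T) = -0.24475
  -ln(T) = 0.24475
  thickness = 0.24475 / 0.024 = 10.2 mm

10.2 mm


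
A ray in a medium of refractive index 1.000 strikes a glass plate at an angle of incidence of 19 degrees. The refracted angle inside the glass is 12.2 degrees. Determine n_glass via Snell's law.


Apply Snell's law: n1 * sin(theta1) = n2 * sin(theta2)
  n2 = n1 * sin(theta1) / sin(theta2)
  sin(19) = 0.325568
  sin(12.2) = 0.211325
  n2 = 1.000 * 0.325568 / 0.211325 = 1.5406

1.5406


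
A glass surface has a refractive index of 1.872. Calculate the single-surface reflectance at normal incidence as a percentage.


Fresnel reflectance at normal incidence:
  R = ((n - 1)/(n + 1))^2
  (n - 1)/(n + 1) = (1.872 - 1)/(1.872 + 1) = 0.303621
  R = 0.303621^2 = 0.0921857
  R(%) = 0.0921857 * 100 = 9.219%

9.219%


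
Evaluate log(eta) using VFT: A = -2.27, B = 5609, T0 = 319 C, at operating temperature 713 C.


VFT equation: log(eta) = A + B / (T - T0)
  T - T0 = 713 - 319 = 394
  B / (T - T0) = 5609 / 394 = 14.236
  log(eta) = -2.27 + 14.236 = 11.966

11.966


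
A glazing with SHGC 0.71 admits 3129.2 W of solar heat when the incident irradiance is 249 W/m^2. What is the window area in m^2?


Rearrange Q = Area * SHGC * Irradiance:
  Area = Q / (SHGC * Irradiance)
  Area = 3129.2 / (0.71 * 249) = 17.7 m^2

17.7 m^2


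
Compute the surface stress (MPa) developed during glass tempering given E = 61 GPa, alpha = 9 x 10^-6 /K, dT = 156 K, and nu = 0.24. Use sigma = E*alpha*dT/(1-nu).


Tempering stress: sigma = E * alpha * dT / (1 - nu)
  E (MPa) = 61 * 1000 = 61000
  Numerator = 61000 * (9 x 10^-6) * 156 = 85.644
  Denominator = 1 - 0.24 = 0.76
  sigma = 85.644 / 0.76 = 112.7 MPa

112.7 MPa


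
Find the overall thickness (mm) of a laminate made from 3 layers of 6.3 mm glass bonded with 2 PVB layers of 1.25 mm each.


Total thickness = glass contribution + PVB contribution
  Glass: 3 * 6.3 = 18.9 mm
  PVB: 2 * 1.25 = 2.5 mm
  Total = 18.9 + 2.5 = 21.4 mm

21.4 mm


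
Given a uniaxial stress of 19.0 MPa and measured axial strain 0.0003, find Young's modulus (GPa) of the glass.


Young's modulus: E = stress / strain
  E = 19.0 MPa / 0.0003 = 63333.33 MPa
Convert to GPa: 63333.33 / 1000 = 63.33 GPa

63.33 GPa


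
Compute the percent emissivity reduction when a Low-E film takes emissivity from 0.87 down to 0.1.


Percentage reduction = (1 - coated/uncoated) * 100
  Ratio = 0.1 / 0.87 = 0.1149
  Reduction = (1 - 0.1149) * 100 = 88.5%

88.5%


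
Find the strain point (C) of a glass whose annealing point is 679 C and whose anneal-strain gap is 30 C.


Strain point = annealing point - difference:
  T_strain = 679 - 30 = 649 C

649 C


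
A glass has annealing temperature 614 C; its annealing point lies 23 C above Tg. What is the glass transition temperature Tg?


Rearrange T_anneal = Tg + offset for Tg:
  Tg = T_anneal - offset = 614 - 23 = 591 C

591 C


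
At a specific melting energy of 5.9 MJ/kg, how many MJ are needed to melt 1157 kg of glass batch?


Total energy = mass * specific energy
  E = 1157 * 5.9 = 6826.3 MJ

6826.3 MJ


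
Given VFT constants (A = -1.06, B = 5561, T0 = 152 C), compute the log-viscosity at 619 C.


VFT equation: log(eta) = A + B / (T - T0)
  T - T0 = 619 - 152 = 467
  B / (T - T0) = 5561 / 467 = 11.908
  log(eta) = -1.06 + 11.908 = 10.848

10.848


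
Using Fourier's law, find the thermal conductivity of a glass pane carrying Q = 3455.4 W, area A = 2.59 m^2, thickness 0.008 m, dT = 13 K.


Fourier's law rearranged: k = Q * t / (A * dT)
  Numerator = 3455.4 * 0.008 = 27.6432
  Denominator = 2.59 * 13 = 33.67
  k = 27.6432 / 33.67 = 0.821 W/mK

0.821 W/mK


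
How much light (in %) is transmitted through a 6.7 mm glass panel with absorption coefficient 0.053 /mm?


Beer-Lambert law: T = exp(-alpha * thickness)
  exponent = -0.053 * 6.7 = -0.3551
  T = exp(-0.3551) = 0.7011
  Percentage = 0.7011 * 100 = 70.11%

70.11%


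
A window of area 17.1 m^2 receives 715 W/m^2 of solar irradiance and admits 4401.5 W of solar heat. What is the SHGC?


Rearrange Q = Area * SHGC * Irradiance:
  SHGC = Q / (Area * Irradiance)
  SHGC = 4401.5 / (17.1 * 715) = 0.36

0.36


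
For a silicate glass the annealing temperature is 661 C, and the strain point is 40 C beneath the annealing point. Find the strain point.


Strain point = annealing point - difference:
  T_strain = 661 - 40 = 621 C

621 C


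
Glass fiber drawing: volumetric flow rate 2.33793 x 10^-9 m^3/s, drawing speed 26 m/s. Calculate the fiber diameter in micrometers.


Cross-sectional area from continuity:
  A = Q / v = 2.33793 x 10^-9 / 26 = 8.992038 x 10^-11 m^2
Diameter from circular cross-section:
  d = sqrt(4A / pi) * 10^6 (m -> um)
  d = sqrt(4 * 8.992038 x 10^-11 / pi) * 10^6 = 10.7 um

10.7 um


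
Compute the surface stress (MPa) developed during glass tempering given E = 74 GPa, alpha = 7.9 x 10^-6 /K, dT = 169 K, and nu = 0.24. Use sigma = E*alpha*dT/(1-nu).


Tempering stress: sigma = E * alpha * dT / (1 - nu)
  E (MPa) = 74 * 1000 = 74000
  Numerator = 74000 * (7.9 x 10^-6) * 169 = 98.7974
  Denominator = 1 - 0.24 = 0.76
  sigma = 98.7974 / 0.76 = 130.0 MPa

130.0 MPa


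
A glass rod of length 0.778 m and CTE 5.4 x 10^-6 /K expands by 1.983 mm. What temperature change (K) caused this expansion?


Rearrange dL = alpha * L0 * dT for dT:
  dT = dL / (alpha * L0)
  dL (m) = 1.983 / 1000 = 0.001983
  dT = 0.001983 / ((5.4 x 10^-6) * 0.778) = 472.0 K

472.0 K


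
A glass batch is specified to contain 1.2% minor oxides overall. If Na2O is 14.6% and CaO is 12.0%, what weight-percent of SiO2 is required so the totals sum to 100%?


Known pieces sum to 100%:
  SiO2 = 100 - (others + Na2O + CaO)
  SiO2 = 100 - (1.2 + 14.6 + 12.0) = 72.2%

72.2%


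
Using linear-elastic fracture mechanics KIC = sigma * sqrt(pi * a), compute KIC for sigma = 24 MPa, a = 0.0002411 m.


Fracture toughness: KIC = sigma * sqrt(pi * a)
  pi * a = pi * 0.0002411 = 0.000757438
  sqrt(pi * a) = 0.027522
  KIC = 24 * 0.027522 = 0.661 MPa*sqrt(m)

0.661 MPa*sqrt(m)


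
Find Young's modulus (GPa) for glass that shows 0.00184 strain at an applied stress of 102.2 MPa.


Young's modulus: E = stress / strain
  E = 102.2 MPa / 0.00184 = 55543.48 MPa
Convert to GPa: 55543.48 / 1000 = 55.54 GPa

55.54 GPa


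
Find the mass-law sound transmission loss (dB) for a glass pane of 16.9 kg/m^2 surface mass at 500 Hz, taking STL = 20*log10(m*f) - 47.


Mass law: STL = 20 * log10(m * f) - 47
  m * f = 16.9 * 500 = 8450
  log10(8450) = 3.92686
  STL = 20 * 3.92686 - 47 = 78.5372 - 47 = 31.5 dB

31.5 dB


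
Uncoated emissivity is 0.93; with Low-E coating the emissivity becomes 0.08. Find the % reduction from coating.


Percentage reduction = (1 - coated/uncoated) * 100
  Ratio = 0.08 / 0.93 = 0.086
  Reduction = (1 - 0.086) * 100 = 91.4%

91.4%


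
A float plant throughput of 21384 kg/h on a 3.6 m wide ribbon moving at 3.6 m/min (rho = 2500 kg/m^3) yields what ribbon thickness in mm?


Ribbon cross-section from mass balance:
  Volume rate = throughput / density = 21384 / 2500 = 8.5536 m^3/h
  thickness = volume rate / (speed * 60 * width), i.e.
  thickness = throughput / (60 * speed * width * density) * 1000
  thickness = 21384 / (60 * 3.6 * 3.6 * 2500) * 1000 = 11.0 mm

11.0 mm


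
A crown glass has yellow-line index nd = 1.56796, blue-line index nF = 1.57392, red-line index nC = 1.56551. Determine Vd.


Abbe number formula: Vd = (nd - 1) / (nF - nC)
  nd - 1 = 1.56796 - 1 = 0.56796
  nF - nC = 1.57392 - 1.56551 = 0.00841
  Vd = 0.56796 / 0.00841 = 67.53

67.53


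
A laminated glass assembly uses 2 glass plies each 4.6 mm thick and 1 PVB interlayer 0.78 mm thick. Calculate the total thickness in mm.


Total thickness = glass contribution + PVB contribution
  Glass: 2 * 4.6 = 9.2 mm
  PVB: 1 * 0.78 = 0.78 mm
  Total = 9.2 + 0.78 = 9.98 mm

9.98 mm


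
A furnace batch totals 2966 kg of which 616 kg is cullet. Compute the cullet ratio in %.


Cullet ratio = (cullet mass / total batch mass) * 100
  Ratio = 616 / 2966 * 100 = 20.77%

20.77%


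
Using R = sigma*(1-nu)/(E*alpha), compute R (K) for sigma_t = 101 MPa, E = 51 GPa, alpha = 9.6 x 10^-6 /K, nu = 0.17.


Thermal shock resistance: R = sigma * (1 - nu) / (E * alpha)
  Numerator = 101 * (1 - 0.17) = 83.83
  Denominator = 51 * 1000 * (9.6 x 10^-6) = 0.4896
  R = 83.83 / 0.4896 = 171.2 K

171.2 K


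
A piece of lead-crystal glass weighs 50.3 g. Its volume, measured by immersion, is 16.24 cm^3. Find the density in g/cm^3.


Use the definition of density:
  rho = mass / volume
  rho = 50.3 / 16.24 = 3.097 g/cm^3

3.097 g/cm^3


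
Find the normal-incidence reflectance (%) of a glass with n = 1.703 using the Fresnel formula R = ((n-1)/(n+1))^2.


Fresnel reflectance at normal incidence:
  R = ((n - 1)/(n + 1))^2
  (n - 1)/(n + 1) = (1.703 - 1)/(1.703 + 1) = 0.260081
  R = 0.260081^2 = 0.0676421
  R(%) = 0.0676421 * 100 = 6.764%

6.764%


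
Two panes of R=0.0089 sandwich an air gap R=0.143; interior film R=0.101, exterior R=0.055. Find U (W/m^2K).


Total thermal resistance (series):
  R_total = R_in + R_glass + R_air + R_glass + R_out
  R_total = 0.101 + 0.0089 + 0.143 + 0.0089 + 0.055 = 0.3168 m^2K/W
U-value = 1 / R_total = 1 / 0.3168 = 3.157 W/m^2K

3.157 W/m^2K


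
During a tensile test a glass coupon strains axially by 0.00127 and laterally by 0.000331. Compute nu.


Poisson's ratio: nu = lateral strain / axial strain
  nu = 0.000331 / 0.00127 = 0.2606

0.2606


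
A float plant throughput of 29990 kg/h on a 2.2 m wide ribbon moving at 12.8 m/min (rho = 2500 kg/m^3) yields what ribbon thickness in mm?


Ribbon cross-section from mass balance:
  Volume rate = throughput / density = 29990 / 2500 = 11.996 m^3/h
  thickness = volume rate / (speed * 60 * width), i.e.
  thickness = throughput / (60 * speed * width * density) * 1000
  thickness = 29990 / (60 * 12.8 * 2.2 * 2500) * 1000 = 7.1 mm

7.1 mm


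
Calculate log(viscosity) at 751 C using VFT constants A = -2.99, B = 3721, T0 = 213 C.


VFT equation: log(eta) = A + B / (T - T0)
  T - T0 = 751 - 213 = 538
  B / (T - T0) = 3721 / 538 = 6.916
  log(eta) = -2.99 + 6.916 = 3.926

3.926


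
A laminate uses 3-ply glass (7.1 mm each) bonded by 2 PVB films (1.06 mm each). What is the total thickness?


Total thickness = glass contribution + PVB contribution
  Glass: 3 * 7.1 = 21.3 mm
  PVB: 2 * 1.06 = 2.12 mm
  Total = 21.3 + 2.12 = 23.42 mm

23.42 mm


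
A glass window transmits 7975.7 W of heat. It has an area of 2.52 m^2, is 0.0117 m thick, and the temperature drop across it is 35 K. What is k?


Fourier's law rearranged: k = Q * t / (A * dT)
  Numerator = 7975.7 * 0.0117 = 93.31569
  Denominator = 2.52 * 35 = 88.2
  k = 93.31569 / 88.2 = 1.058 W/mK

1.058 W/mK


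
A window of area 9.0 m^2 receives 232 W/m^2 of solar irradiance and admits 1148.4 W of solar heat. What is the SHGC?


Rearrange Q = Area * SHGC * Irradiance:
  SHGC = Q / (Area * Irradiance)
  SHGC = 1148.4 / (9.0 * 232) = 0.55

0.55


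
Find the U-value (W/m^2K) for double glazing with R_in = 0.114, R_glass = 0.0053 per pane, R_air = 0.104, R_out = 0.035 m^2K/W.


Total thermal resistance (series):
  R_total = R_in + R_glass + R_air + R_glass + R_out
  R_total = 0.114 + 0.0053 + 0.104 + 0.0053 + 0.035 = 0.2636 m^2K/W
U-value = 1 / R_total = 1 / 0.2636 = 3.794 W/m^2K

3.794 W/m^2K


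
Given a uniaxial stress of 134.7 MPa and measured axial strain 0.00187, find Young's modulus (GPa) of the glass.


Young's modulus: E = stress / strain
  E = 134.7 MPa / 0.00187 = 72032.09 MPa
Convert to GPa: 72032.09 / 1000 = 72.03 GPa

72.03 GPa


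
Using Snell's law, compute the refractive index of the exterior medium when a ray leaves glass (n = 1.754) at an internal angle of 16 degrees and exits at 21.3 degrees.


Apply Snell's law: n1 * sin(theta1) = n2 * sin(theta2)
  n2 = n1 * sin(theta1) / sin(theta2)
  sin(16) = 0.275637
  sin(21.3) = 0.363251
  n2 = 1.754 * 0.275637 / 0.363251 = 1.3309

1.3309


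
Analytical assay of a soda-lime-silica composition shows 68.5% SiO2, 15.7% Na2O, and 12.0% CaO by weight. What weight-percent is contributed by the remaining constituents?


Sum the three major oxides:
  SiO2 + Na2O + CaO = 68.5 + 15.7 + 12.0 = 96.2%
Subtract from 100%:
  Others = 100 - 96.2 = 3.8%

3.8%


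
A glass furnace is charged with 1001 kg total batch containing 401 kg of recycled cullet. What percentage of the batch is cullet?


Cullet ratio = (cullet mass / total batch mass) * 100
  Ratio = 401 / 1001 * 100 = 40.06%

40.06%


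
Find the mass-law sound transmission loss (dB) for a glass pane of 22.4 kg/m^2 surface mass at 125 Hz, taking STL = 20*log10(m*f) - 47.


Mass law: STL = 20 * log10(m * f) - 47
  m * f = 22.4 * 125 = 2800
  log10(2800) = 3.44716
  STL = 20 * 3.44716 - 47 = 68.9432 - 47 = 21.9 dB

21.9 dB


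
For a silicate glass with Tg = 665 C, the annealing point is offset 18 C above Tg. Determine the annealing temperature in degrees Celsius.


The annealing temperature is Tg plus the offset:
  T_anneal = 665 + 18 = 683 C

683 C


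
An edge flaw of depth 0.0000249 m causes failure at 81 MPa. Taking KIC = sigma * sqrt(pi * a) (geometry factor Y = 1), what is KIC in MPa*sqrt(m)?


Fracture toughness: KIC = sigma * sqrt(pi * a)
  pi * a = pi * 0.0000249 = 0.000078226
  sqrt(pi * a) = 0.008845
  KIC = 81 * 0.008845 = 0.716 MPa*sqrt(m)

0.716 MPa*sqrt(m)


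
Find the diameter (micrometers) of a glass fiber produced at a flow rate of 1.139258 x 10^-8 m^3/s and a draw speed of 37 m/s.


Cross-sectional area from continuity:
  A = Q / v = 1.139258 x 10^-8 / 37 = 3.079076 x 10^-10 m^2
Diameter from circular cross-section:
  d = sqrt(4A / pi) * 10^6 (m -> um)
  d = sqrt(4 * 3.079076 x 10^-10 / pi) * 10^6 = 19.8 um

19.8 um


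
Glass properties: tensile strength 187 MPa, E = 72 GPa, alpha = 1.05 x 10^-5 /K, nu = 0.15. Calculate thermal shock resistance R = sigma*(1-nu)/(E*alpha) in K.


Thermal shock resistance: R = sigma * (1 - nu) / (E * alpha)
  Numerator = 187 * (1 - 0.15) = 158.95
  Denominator = 72 * 1000 * (1.05 x 10^-5) = 0.756
  R = 158.95 / 0.756 = 210.3 K

210.3 K


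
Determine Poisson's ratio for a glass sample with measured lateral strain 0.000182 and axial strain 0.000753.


Poisson's ratio: nu = lateral strain / axial strain
  nu = 0.000182 / 0.000753 = 0.2417

0.2417


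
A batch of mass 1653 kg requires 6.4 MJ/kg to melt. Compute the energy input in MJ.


Total energy = mass * specific energy
  E = 1653 * 6.4 = 10579.2 MJ

10579.2 MJ


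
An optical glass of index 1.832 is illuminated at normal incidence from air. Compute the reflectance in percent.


Fresnel reflectance at normal incidence:
  R = ((n - 1)/(n + 1))^2
  (n - 1)/(n + 1) = (1.832 - 1)/(1.832 + 1) = 0.293785
  R = 0.293785^2 = 0.0863096
  R(%) = 0.0863096 * 100 = 8.631%

8.631%


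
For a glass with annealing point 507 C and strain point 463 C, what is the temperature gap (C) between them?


Gap = T_anneal - T_strain:
  gap = 507 - 463 = 44 C

44 C


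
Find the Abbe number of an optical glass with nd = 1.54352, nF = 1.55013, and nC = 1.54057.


Abbe number formula: Vd = (nd - 1) / (nF - nC)
  nd - 1 = 1.54352 - 1 = 0.54352
  nF - nC = 1.55013 - 1.54057 = 0.00956
  Vd = 0.54352 / 0.00956 = 56.85

56.85


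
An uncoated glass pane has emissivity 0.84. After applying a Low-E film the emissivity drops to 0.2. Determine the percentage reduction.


Percentage reduction = (1 - coated/uncoated) * 100
  Ratio = 0.2 / 0.84 = 0.2381
  Reduction = (1 - 0.2381) * 100 = 76.2%

76.2%


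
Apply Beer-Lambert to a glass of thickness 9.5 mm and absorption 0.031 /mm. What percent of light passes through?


Beer-Lambert law: T = exp(-alpha * thickness)
  exponent = -0.031 * 9.5 = -0.2945
  T = exp(-0.2945) = 0.7449
  Percentage = 0.7449 * 100 = 74.49%

74.49%


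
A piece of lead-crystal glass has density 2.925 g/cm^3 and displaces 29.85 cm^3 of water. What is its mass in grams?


Rearrange rho = m / V:
  m = rho * V
  m = 2.925 * 29.85 = 87.311 g

87.311 g


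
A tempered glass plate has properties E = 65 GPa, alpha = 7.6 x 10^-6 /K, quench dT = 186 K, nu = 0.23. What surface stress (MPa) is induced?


Tempering stress: sigma = E * alpha * dT / (1 - nu)
  E (MPa) = 65 * 1000 = 65000
  Numerator = 65000 * (7.6 x 10^-6) * 186 = 91.884
  Denominator = 1 - 0.23 = 0.77
  sigma = 91.884 / 0.77 = 119.3 MPa

119.3 MPa


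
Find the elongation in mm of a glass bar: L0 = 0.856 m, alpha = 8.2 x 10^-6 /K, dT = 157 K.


Thermal expansion formula: dL = alpha * L0 * dT
  dL = (8.2 x 10^-6) * 0.856 * 157 = 0.00110201 m
Convert to mm: 0.00110201 * 1000 = 1.102 mm

1.102 mm
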